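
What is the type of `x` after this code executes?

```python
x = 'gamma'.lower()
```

str.lower() returns str

str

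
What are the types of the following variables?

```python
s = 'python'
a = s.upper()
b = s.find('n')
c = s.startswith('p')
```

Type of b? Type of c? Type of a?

find() returns int; startswith() returns bool; upper() returns str

int, bool, str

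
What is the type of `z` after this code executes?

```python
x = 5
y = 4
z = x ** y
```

positive int ** positive int = int

int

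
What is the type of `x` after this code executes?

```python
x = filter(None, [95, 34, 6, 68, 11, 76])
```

filter() returns a filter object

filter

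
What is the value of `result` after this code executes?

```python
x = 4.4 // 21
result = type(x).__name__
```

x is float; result = 'float'

'float'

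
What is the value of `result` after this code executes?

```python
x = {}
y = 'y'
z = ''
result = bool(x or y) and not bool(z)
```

x = {}; y = 'y'; z = ''; result = True

True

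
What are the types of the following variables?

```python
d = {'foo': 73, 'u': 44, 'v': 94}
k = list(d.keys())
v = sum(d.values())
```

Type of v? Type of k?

sum of ints is int; list() converts to list

int, list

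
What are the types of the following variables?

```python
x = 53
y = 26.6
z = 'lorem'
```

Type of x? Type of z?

x is assigned a bare integer (no decimal point), so it is an int; z is assigned a quoted string literal, so it is a str

int, str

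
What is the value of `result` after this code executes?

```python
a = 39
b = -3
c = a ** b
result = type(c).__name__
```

a is int; b is int; c is float; result = 'float'

'float'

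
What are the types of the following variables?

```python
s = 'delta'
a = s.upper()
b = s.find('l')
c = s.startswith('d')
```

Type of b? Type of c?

find() returns int; startswith() returns bool

int, bool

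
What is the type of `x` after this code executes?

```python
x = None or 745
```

'or' with None returns the other truthy value

int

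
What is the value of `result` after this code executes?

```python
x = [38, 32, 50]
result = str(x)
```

x = [38, 32, 50]; result = '[38, 32, 50]'

'[38, 32, 50]'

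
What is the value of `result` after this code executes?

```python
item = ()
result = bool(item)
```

item = (); result = False

False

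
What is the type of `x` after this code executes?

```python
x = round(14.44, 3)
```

round() with decimal places returns float

float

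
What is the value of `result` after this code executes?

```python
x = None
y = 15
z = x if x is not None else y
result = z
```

x = None; y = 15; z = 15; result = 15

15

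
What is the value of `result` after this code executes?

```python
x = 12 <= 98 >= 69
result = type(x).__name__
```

x is bool; result = 'bool'

'bool'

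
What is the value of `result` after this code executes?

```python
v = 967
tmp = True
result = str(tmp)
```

v = 967; tmp = True; result = 'True'

'True'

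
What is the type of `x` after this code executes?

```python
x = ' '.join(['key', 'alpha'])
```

str.join() returns str

str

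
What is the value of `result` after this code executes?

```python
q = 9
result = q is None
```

q = 9; result = False

False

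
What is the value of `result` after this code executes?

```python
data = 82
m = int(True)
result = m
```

data = 82; m = 1; result = 1

1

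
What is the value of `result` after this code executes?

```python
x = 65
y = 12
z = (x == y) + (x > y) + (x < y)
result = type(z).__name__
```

x is int; y is int; z is int; result = 'int'

'int'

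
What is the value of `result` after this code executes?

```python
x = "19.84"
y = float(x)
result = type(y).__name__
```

x is str; y is float; result = 'float'

'float'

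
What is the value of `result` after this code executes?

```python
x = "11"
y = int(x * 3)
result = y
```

x = '11'; y = 111111; result = 111111

111111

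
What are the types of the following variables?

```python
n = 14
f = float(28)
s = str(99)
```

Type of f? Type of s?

f is assigned the result of calling float(), which returns a float; s is assigned the result of calling str(), which returns a str

float, str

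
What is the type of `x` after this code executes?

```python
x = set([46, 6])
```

set() constructor returns set

set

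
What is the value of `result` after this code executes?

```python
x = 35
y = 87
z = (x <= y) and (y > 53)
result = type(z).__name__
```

x is int; y is int; z is bool; result = 'bool'

'bool'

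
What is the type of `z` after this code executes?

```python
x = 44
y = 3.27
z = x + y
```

int + float = float

float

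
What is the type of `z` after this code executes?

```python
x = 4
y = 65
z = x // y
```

int // int = int

int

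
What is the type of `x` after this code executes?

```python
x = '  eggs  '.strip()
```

str.strip() returns str

str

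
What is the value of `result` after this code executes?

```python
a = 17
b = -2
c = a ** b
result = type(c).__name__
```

a is int; b is int; c is float; result = 'float'

'float'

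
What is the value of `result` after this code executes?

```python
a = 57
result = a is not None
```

a = 57; result = True

True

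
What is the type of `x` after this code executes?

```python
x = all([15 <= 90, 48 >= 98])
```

all() returns bool

bool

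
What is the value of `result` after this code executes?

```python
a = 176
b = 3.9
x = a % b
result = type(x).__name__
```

a is int; b is float; x is float; result = 'float'

'float'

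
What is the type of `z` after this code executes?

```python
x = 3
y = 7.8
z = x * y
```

int * float = float

float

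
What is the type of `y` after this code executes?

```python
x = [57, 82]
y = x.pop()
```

list.pop() returns the popped element

int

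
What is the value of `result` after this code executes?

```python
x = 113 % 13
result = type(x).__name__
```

x is int; result = 'int'

'int'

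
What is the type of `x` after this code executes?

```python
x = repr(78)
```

repr() returns str

str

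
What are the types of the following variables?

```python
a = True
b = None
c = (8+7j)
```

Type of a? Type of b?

a is assigned the constant True, which has type bool; b is assigned None, whose type is NoneType

bool, NoneType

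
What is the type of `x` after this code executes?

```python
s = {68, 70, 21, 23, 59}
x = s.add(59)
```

set.add() returns None (mutates in place)

NoneType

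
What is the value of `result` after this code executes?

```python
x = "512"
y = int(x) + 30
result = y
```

x = '512'; y = 542; result = 542

542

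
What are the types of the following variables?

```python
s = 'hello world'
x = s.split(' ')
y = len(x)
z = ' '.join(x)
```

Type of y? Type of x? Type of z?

len() returns int; str.split() returns list; str.join() returns str

int, list, str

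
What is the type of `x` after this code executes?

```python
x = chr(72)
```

chr() returns str (single char)

str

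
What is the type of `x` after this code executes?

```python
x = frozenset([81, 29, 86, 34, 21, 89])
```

frozenset() returns frozenset

frozenset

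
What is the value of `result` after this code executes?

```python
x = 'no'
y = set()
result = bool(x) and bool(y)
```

x = 'no'; y = set(); result = False

False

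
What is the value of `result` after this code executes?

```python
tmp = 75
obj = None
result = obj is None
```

tmp = 75; obj = None; result = True

True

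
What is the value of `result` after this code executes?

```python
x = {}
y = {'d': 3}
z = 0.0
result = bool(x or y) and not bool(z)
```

x = {}; y = {'d': 3}; z = 0.0; result = True

True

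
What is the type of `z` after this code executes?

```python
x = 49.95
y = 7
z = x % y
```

float % int = float

float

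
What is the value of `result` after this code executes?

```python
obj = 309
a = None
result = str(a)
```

obj = 309; a = None; result = 'None'

'None'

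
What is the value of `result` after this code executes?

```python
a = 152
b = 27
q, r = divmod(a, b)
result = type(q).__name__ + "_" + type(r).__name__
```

a is int; b is int; q is int; r is int; result = 'int_int'

'int_int'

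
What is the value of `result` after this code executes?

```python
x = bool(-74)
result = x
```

x = True; result = True

True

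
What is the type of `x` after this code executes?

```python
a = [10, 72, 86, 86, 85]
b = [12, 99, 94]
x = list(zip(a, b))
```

list(zip()) returns a list of tuples

list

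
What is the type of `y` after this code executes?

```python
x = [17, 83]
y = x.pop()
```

list.pop() returns the popped element

int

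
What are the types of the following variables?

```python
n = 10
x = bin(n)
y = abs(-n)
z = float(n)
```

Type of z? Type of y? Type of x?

float() returns float; abs() of int returns int; bin() returns str

float, int, str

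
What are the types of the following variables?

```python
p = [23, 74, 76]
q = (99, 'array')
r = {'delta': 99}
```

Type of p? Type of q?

p is assigned a list literal (square brackets); q is assigned a tuple (parenthesized, comma-separated values)

list, tuple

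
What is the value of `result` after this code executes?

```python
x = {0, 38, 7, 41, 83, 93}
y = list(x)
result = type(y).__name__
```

x is set; y is list; result = 'list'

'list'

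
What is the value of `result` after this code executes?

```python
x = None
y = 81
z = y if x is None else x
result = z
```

x = None; y = 81; z = 81; result = 81

81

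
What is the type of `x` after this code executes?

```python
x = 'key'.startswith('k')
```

str.startswith() returns bool

bool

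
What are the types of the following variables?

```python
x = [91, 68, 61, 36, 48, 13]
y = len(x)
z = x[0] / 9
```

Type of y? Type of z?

len() returns int; int / int = float

int, float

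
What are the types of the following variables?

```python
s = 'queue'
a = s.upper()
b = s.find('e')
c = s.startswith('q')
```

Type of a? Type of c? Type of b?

upper() returns str; startswith() returns bool; find() returns int

str, bool, int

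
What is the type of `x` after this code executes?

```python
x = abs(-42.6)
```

abs() of float returns float

float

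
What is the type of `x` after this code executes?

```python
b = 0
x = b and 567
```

'and' returns first falsy value (0 is int)

int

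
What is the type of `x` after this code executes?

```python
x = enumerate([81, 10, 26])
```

enumerate() returns an enumerate object

enumerate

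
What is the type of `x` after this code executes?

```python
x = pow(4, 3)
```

pow(int, int) returns int

int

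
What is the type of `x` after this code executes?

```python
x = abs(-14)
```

abs() of int returns int

int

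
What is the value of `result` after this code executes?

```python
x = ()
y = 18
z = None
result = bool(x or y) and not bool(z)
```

x = (); y = 18; z = None; result = True

True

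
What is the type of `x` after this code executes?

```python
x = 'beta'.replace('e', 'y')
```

str.replace() returns str

str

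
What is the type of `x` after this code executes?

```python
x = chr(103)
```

chr() returns str (single char)

str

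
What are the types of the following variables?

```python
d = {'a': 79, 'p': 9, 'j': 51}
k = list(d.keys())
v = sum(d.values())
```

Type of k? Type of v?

list() converts to list; sum of ints is int

list, int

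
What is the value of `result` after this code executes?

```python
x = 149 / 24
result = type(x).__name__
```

x is float; result = 'float'

'float'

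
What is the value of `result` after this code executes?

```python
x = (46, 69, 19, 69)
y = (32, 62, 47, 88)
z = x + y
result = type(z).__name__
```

x is tuple; y is tuple; z is tuple; result = 'tuple'

'tuple'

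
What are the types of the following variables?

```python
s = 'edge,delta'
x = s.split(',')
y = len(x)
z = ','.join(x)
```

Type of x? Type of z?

str.split() returns list; str.join() returns str

list, str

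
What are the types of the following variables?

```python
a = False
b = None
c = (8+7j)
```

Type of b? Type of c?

b is assigned None, whose type is NoneType; c is assigned (8+7j), an int plus an imaginary literal (j suffix), which evaluates to complex

NoneType, complex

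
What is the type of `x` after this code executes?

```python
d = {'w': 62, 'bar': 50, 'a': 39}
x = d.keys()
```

.keys() returns dict_keys view

dict_keys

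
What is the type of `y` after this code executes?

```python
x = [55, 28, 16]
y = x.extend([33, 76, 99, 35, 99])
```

list.extend() returns None

NoneType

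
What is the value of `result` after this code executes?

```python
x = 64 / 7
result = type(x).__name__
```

x is float; result = 'float'

'float'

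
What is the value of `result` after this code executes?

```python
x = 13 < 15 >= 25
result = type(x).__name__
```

x is bool; result = 'bool'

'bool'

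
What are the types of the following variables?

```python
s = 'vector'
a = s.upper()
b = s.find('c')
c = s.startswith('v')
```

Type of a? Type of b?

upper() returns str; find() returns int

str, int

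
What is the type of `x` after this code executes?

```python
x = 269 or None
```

'or' returns first truthy value

int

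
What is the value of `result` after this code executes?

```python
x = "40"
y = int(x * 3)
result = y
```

x = '40'; y = 404040; result = 404040

404040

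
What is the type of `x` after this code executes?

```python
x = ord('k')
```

ord() returns int (code point)

int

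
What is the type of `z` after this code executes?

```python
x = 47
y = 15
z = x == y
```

Equality comparison returns bool

bool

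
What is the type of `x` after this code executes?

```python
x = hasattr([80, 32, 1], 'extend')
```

hasattr() returns bool

bool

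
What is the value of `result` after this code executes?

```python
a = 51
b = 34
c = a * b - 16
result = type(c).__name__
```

a is int; b is int; c is int; result = 'int'

'int'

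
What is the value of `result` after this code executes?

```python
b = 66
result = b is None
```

b = 66; result = False

False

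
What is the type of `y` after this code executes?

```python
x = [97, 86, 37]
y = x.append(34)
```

list.append() returns None (mutates in place)

NoneType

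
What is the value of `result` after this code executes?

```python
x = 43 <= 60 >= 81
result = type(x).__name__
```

x is bool; result = 'bool'

'bool'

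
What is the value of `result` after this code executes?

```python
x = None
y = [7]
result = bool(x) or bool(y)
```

x = None; y = [7]; result = True

True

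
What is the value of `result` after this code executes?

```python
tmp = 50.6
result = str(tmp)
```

tmp = 50.6; result = '50.6'

'50.6'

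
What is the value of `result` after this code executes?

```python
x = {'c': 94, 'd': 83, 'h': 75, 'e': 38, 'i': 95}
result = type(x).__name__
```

x is dict; result = 'dict'

'dict'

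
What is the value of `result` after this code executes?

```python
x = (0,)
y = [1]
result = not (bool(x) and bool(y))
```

x = (0,); y = [1]; result = False

False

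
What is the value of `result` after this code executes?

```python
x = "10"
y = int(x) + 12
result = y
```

x = '10'; y = 22; result = 22

22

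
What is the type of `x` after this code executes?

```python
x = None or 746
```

'or' with None returns the other truthy value

int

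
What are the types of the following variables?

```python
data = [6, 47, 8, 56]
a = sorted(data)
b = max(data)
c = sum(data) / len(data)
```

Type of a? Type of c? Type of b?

sorted() returns list; int / int = float; max of ints returns int

list, float, int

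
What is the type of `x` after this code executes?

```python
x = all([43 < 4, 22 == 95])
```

all() returns bool

bool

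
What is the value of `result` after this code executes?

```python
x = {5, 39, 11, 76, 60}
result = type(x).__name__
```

x is set; result = 'set'

'set'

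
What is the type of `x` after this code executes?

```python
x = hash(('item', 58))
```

hash() returns int

int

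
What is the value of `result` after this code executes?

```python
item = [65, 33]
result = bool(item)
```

item = [65, 33]; result = True

True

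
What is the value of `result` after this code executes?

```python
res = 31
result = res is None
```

res = 31; result = False

False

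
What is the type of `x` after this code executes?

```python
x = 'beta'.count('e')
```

str.count() returns int

int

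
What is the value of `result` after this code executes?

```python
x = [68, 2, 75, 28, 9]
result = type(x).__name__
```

x is list; result = 'list'

'list'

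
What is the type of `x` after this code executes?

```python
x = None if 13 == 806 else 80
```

13 == 806 is False, so the else branch is taken

int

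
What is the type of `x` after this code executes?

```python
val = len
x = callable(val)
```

callable() returns bool

bool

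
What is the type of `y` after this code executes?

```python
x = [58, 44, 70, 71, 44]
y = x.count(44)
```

list.count() returns int

int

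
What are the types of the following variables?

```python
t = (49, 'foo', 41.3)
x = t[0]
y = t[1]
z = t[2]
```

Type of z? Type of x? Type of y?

tuple[2] is float; tuple[0] is int; tuple[1] is str

float, int, str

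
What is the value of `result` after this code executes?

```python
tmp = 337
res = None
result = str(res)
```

tmp = 337; res = None; result = 'None'

'None'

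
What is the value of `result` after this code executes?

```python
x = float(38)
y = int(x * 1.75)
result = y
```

x = 38.0; y = 66; result = 66

66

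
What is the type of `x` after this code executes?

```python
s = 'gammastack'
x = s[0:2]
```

Slicing a str returns str

str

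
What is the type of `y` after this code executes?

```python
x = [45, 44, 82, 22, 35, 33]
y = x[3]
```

Indexing list[int] returns int

int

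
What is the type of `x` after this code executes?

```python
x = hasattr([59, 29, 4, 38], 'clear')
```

hasattr() returns bool

bool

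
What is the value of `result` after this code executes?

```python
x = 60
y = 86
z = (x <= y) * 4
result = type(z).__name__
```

x is int; y is int; z is int; result = 'int'

'int'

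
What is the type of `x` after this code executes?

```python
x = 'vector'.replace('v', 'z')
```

str.replace() returns str

str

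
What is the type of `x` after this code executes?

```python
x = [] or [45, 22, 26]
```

'or' returns first truthy value (list)

list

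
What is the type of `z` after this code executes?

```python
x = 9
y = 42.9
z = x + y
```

int + float = float

float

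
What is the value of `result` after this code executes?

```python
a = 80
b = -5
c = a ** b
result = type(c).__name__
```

a is int; b is int; c is float; result = 'float'

'float'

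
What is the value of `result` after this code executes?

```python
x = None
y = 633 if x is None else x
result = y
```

x = None; y = 633; result = 633

633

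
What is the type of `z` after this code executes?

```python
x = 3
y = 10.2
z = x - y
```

int - float = float

float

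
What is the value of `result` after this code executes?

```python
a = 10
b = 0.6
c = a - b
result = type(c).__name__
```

a is int; b is float; c is float; result = 'float'

'float'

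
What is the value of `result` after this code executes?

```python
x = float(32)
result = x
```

x = 32.0; result = 32.0

32.0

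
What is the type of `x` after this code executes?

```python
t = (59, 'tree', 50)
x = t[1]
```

Index 1 of tuple is a str literal

str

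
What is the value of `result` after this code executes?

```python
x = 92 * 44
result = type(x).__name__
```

x is int; result = 'int'

'int'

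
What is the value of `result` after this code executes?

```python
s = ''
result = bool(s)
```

s = ''; result = False

False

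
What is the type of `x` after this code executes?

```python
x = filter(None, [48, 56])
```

filter() returns a filter object

filter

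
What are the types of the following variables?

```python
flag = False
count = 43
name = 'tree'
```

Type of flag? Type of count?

flag is assigned the constant False, which has type bool; count is assigned a bare integer (no decimal point), so it is an int

bool, int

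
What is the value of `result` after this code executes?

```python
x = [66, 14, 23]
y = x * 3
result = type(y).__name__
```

x is list; y is list; result = 'list'

'list'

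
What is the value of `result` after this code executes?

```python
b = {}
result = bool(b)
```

b = {}; result = False

False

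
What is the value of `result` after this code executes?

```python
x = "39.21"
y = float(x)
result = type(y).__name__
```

x is str; y is float; result = 'float'

'float'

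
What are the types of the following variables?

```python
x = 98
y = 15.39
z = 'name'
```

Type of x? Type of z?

x is assigned a bare integer (no decimal point), so it is an int; z is assigned a quoted string literal, so it is a str

int, str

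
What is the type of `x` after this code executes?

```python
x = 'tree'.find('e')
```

str.find() returns int index

int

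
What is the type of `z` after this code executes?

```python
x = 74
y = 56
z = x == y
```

Equality comparison returns bool

bool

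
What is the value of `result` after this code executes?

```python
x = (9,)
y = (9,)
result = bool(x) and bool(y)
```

x = (9,); y = (9,); result = True

True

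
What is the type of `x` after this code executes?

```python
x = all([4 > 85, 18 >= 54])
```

all() returns bool

bool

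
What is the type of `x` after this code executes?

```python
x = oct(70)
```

oct() returns str representation

str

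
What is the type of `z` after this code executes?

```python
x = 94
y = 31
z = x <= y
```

Comparison returns bool

bool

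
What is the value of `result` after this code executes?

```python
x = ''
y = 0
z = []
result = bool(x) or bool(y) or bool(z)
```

x = ''; y = 0; z = []; result = False

False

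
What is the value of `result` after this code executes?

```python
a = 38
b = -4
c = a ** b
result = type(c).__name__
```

a is int; b is int; c is float; result = 'float'

'float'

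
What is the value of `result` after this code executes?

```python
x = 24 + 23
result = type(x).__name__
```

x is int; result = 'int'

'int'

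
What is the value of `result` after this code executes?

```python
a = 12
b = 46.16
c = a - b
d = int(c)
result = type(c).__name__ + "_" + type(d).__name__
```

a is int; b is float; c is float; d is int; result = 'float_int'

'float_int'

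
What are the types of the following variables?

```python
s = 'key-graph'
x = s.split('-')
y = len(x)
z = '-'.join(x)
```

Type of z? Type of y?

str.join() returns str; len() returns int

str, int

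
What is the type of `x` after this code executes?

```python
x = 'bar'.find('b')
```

str.find() returns int index

int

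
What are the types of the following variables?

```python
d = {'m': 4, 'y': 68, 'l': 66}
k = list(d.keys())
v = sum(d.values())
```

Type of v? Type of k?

sum of ints is int; list() converts to list

int, list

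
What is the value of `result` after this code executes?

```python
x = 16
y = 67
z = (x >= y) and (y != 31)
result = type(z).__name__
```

x is int; y is int; z is bool; result = 'bool'

'bool'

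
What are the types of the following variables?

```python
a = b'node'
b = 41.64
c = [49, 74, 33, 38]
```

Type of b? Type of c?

b is assigned a number with a decimal point, so it is a float; c is assigned a list literal (square brackets)

float, list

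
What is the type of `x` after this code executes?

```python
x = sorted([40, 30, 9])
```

sorted() always returns list

list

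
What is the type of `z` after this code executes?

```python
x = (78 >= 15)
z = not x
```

'not' returns bool

bool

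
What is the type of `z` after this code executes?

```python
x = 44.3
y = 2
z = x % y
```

float % int = float

float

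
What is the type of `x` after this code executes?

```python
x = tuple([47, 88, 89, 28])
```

tuple() constructor returns tuple

tuple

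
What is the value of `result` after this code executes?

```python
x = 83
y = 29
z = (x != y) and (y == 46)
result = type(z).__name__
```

x is int; y is int; z is bool; result = 'bool'

'bool'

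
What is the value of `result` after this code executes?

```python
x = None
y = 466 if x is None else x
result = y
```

x = None; y = 466; result = 466

466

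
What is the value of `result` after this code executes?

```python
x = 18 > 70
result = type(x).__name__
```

x is bool; result = 'bool'

'bool'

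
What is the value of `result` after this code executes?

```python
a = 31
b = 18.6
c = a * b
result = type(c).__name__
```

a is int; b is float; c is float; result = 'float'

'float'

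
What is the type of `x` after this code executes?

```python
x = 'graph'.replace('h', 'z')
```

str.replace() returns str

str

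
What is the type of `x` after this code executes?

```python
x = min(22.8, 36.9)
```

min() of floats returns float

float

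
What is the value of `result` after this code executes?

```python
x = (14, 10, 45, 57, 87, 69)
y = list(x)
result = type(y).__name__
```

x is tuple; y is list; result = 'list'

'list'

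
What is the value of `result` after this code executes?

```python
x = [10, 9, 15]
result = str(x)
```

x = [10, 9, 15]; result = '[10, 9, 15]'

'[10, 9, 15]'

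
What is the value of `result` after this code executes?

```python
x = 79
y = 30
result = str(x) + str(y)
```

x = 79; y = 30; result = '7930'

'7930'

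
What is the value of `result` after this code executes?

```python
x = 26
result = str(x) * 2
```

x = 26; result = '2626'

'2626'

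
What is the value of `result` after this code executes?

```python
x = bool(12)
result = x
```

x = True; result = True

True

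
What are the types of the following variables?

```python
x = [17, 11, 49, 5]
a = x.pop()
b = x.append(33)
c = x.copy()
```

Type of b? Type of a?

append() returns None; pop() returns element

NoneType, int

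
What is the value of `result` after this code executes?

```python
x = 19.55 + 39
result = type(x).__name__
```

x is float; result = 'float'

'float'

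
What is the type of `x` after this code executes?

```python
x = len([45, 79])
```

len() always returns int

int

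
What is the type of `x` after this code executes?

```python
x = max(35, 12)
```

max() of ints returns int

int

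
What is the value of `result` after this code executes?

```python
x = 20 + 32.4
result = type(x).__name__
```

x is float; result = 'float'

'float'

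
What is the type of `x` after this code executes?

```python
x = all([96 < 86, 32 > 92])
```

all() returns bool

bool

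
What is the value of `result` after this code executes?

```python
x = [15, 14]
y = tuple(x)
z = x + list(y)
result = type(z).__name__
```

x is list; y is tuple; z is list; result = 'list'

'list'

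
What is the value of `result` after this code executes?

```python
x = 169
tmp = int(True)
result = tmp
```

x = 169; tmp = 1; result = 1

1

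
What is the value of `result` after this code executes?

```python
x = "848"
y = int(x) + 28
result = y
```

x = '848'; y = 876; result = 876

876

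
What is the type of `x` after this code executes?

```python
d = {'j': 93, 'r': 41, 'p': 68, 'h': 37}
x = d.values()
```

.values() returns dict_values view

dict_values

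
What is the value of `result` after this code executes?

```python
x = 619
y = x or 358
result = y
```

x = 619; y = 619; result = 619

619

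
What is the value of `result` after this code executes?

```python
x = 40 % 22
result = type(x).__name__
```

x is int; result = 'int'

'int'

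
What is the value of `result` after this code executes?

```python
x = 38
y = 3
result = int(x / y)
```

x = 38; y = 3; result = 12

12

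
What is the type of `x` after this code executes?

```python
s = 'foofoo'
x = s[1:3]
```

Slicing a str returns str

str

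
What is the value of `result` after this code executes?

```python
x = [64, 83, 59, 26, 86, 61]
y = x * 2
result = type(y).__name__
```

x is list; y is list; result = 'list'

'list'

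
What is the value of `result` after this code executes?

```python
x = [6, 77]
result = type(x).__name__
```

x is list; result = 'list'

'list'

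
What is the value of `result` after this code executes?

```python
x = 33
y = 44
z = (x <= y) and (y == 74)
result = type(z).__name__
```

x is int; y is int; z is bool; result = 'bool'

'bool'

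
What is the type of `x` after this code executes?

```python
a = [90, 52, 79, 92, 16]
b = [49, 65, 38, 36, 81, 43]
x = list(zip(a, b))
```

list(zip()) returns a list of tuples

list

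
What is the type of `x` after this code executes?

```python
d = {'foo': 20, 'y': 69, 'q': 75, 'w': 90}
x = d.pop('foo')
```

dict.pop() returns the value

int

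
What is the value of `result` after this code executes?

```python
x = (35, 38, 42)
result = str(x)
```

x = (35, 38, 42); result = '(35, 38, 42)'

'(35, 38, 42)'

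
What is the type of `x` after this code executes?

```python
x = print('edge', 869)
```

print() returns None

NoneType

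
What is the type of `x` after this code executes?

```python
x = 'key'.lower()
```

str.lower() returns str

str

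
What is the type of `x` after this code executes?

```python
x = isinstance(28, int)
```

isinstance() returns bool

bool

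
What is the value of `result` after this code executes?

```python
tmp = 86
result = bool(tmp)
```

tmp = 86; result = True

True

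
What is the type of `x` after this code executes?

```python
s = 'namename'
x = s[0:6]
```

Slicing a str returns str

str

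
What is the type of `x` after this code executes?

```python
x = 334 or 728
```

'or' returns first truthy value (int)

int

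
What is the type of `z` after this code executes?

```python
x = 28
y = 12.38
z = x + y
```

int + float = float

float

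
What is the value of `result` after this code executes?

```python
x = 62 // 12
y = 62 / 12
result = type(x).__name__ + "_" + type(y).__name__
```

x is int; y is float; result = 'int_float'

'int_float'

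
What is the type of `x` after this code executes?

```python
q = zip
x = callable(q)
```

callable() returns bool

bool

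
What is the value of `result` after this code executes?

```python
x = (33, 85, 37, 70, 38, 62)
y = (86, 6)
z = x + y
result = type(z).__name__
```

x is tuple; y is tuple; z is tuple; result = 'tuple'

'tuple'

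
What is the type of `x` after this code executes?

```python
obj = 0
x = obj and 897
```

'and' returns first falsy value (0 is int)

int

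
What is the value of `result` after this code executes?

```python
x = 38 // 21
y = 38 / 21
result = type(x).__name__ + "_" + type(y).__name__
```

x is int; y is float; result = 'int_float'

'int_float'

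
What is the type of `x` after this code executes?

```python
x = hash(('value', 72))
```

hash() returns int

int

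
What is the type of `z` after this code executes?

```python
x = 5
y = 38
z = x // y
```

int // int = int

int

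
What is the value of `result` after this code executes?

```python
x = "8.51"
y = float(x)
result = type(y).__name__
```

x is str; y is float; result = 'float'

'float'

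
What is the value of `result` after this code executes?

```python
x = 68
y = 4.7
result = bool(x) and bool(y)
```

x = 68; y = 4.7; result = True

True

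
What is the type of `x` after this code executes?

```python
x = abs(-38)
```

abs() of int returns int

int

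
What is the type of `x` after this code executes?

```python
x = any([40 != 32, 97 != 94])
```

any() returns bool

bool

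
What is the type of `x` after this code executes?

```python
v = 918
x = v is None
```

'is' comparison returns bool

bool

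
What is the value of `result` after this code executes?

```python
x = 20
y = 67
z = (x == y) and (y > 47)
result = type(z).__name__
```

x is int; y is int; z is bool; result = 'bool'

'bool'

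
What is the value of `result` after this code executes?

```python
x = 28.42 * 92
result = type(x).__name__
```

x is float; result = 'float'

'float'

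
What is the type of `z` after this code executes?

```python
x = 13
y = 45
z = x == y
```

Equality comparison returns bool

bool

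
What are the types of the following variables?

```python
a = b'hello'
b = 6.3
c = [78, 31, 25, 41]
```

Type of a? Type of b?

a is assigned a bytes literal (b'...' prefix); b is assigned a number with a decimal point, so it is a float

bytes, float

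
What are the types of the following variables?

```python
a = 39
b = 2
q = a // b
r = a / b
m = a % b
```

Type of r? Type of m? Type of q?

/ returns float; % of ints returns int; // returns int

float, int, int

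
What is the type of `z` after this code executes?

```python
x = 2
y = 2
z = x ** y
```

positive int ** positive int = int

int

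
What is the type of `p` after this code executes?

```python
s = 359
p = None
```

None has type NoneType

NoneType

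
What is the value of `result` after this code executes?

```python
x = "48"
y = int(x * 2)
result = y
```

x = '48'; y = 4848; result = 4848

4848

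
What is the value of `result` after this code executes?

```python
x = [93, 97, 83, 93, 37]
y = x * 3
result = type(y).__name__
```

x is list; y is list; result = 'list'

'list'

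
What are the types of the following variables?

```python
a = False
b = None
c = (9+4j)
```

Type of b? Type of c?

b is assigned None, whose type is NoneType; c is assigned (9+4j), an int plus an imaginary literal (j suffix), which evaluates to complex

NoneType, complex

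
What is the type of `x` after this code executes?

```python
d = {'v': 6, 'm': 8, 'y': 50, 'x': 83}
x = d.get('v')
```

dict.get() returns value type when found

int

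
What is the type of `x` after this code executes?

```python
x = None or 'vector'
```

'or' with None returns the other truthy value (str)

str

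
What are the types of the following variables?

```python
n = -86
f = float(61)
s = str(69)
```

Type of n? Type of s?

n is assigned a bare integer (no decimal point), so it is an int; s is assigned the result of calling str(), which returns a str

int, str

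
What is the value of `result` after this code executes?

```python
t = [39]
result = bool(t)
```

t = [39]; result = True

True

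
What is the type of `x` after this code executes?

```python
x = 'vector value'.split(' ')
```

str.split() returns list

list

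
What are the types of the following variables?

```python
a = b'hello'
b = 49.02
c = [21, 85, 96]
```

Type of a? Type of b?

a is assigned a bytes literal (b'...' prefix); b is assigned a number with a decimal point, so it is a float

bytes, float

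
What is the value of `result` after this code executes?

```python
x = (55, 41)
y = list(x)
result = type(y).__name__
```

x is tuple; y is list; result = 'list'

'list'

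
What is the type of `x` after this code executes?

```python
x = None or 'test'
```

'or' with None returns the other truthy value (str)

str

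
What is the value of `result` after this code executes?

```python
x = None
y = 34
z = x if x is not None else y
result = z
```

x = None; y = 34; z = 34; result = 34

34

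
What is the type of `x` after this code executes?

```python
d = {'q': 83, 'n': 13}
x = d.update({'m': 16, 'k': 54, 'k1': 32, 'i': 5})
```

dict.update() returns None

NoneType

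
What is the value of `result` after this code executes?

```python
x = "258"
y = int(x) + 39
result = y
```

x = '258'; y = 297; result = 297

297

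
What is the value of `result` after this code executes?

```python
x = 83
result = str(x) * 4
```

x = 83; result = '83838383'

'83838383'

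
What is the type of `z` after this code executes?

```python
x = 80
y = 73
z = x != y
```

Comparison returns bool

bool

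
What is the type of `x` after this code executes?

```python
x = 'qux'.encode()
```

str.encode() returns bytes

bytes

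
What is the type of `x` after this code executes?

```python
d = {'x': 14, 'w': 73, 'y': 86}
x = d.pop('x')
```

dict.pop() returns the value

int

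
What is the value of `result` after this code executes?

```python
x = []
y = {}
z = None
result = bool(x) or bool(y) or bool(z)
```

x = []; y = {}; z = None; result = False

False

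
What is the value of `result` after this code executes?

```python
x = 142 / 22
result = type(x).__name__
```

x is float; result = 'float'

'float'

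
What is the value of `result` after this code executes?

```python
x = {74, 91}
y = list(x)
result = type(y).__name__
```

x is set; y is list; result = 'list'

'list'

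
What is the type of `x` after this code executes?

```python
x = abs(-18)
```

abs() of int returns int

int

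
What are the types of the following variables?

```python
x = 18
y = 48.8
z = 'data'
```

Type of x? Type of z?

x is assigned a bare integer (no decimal point), so it is an int; z is assigned a quoted string literal, so it is a str

int, str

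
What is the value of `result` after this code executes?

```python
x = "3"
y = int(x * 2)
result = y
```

x = '3'; y = 33; result = 33

33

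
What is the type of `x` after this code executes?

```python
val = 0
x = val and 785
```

'and' returns first falsy value (0 is int)

int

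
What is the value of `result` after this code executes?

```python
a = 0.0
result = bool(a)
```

a = 0.0; result = False

False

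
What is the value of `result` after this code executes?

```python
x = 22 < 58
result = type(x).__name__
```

x is bool; result = 'bool'

'bool'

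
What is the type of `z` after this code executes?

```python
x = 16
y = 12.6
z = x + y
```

int + float = float

float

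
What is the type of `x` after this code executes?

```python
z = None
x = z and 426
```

'and' returns first falsy value (None)

NoneType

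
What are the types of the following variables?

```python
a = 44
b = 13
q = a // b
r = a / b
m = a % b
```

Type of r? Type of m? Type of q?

/ returns float; % of ints returns int; // returns int

float, int, int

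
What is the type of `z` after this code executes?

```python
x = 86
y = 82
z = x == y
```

Equality comparison returns bool

bool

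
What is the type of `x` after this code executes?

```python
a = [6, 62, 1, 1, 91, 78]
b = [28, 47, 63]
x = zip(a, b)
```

zip() returns a zip object

zip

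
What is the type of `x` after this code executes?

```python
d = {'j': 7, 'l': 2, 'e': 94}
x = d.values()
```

.values() returns dict_values view

dict_values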